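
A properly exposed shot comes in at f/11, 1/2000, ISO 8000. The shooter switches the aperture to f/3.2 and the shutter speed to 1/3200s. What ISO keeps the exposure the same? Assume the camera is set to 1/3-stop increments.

ISO 1000

Aperture: f/11 → f/10 → f/9 → f/8 → f/7.1 → f/6.3 → f/5.6 → f/5 → f/4.5 → f/4 → f/3.5 → f/3.2 — 3 2/3 stops opened up (brighter).
Shutter speed: 1/2000 → 1/2500 → 1/3200 — 2/3 stop shorter (darker).
Net change so far: 3 stops brighter. Offset with the ISO: 8000 → 6400 → 5000 → 4000 → 3200 → 2500 → 2000 → 1600 → 1250 → 1000.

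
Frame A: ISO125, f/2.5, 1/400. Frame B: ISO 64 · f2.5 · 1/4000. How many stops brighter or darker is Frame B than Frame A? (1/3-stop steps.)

4 1/3 stops darker

Aperture: unchanged.
Shutter speed: 1/400 → 1/500 → 1/640 → 1/800 → 1/1000 → 1/1250 → 1/1600 → 1/2000 → 1/2500 → 1/3200 → 1/4000 — 3 1/3 stops shorter (darker).
ISO: 125 → 100 → 80 → 64 — 1 stop lower (darker).
Net: −3 1/3 −1 = −4 1/3 stops.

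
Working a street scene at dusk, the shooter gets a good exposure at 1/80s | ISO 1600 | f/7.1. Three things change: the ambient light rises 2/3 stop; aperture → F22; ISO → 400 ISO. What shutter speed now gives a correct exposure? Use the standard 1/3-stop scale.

0.3 s

Scene light: 2/3 stop brighter.
Aperture: f/7.1 → f/8 → f/9 → f/10 → f/11 → f/13 → f/14 → f/16 → f/18 → f/20 → f/22 — 3 1/3 stops stopped down (darker).
ISO: 1600 → 1250 → 1000 → 800 → 640 → 500 → 400 — 2 stops lower (darker).
Net so far: 4 2/3 stops darker. Shutter speed: 1/80 → 1/60 → 1/50 → 1/40 → 1/30 → 1/25 → 1/20 → 1/15 → 1/13 → 1/10 → 1/8 → 1/6 → 1/5 → 1/4 → 0.3.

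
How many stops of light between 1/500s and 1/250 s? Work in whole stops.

1/500 → 1/250 — count the steps: 1 stop.

1 stop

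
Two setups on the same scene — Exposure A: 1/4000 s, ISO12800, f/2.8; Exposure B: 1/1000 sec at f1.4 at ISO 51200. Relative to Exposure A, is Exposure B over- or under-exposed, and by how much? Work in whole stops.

6 stops brighter

Aperture: f/2.8 → f/2 → f/1.4 — 2 stops wider (brighter).
Shutter speed: 1/4000 → 1/2000 → 1/1000 — 2 stops slower (brighter).
ISO: 12800 → 25600 → 51200 — 2 stops higher (brighter).
Net: +2 +2 +2 = +6 stops.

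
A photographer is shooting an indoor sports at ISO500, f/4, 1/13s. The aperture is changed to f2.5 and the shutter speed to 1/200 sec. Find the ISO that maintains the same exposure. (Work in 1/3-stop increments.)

Aperture: f/4 → f/3.5 → f/3.2 → f/2.8 → f/2.5 — 1 1/3 stops opened up (brighter).
Shutter speed: 1/13 → 1/15 → 1/20 → 1/25 → 1/30 → 1/40 → 1/50 → 1/60 → 1/80 → 1/100 → 1/125 → 1/160 → 1/200 — 4 stops shorter (darker).
Net change so far: 2 2/3 stops darker. Offset with the ISO: 500 → 640 → 800 → 1000 → 1250 → 1600 → 2000 → 2500 → 3200.

ISO 3200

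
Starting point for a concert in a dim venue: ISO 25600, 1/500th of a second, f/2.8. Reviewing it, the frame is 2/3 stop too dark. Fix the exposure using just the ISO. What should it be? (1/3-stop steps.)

Underexposed by 2/3 stop → need 2/3 stop brighter.
ISO: 25600 → 32000 → 40000.

ISO 40000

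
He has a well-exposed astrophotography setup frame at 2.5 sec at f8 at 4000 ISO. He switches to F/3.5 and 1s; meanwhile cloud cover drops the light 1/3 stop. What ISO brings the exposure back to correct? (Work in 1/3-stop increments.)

Scene light: 1/3 stop darker.
Aperture: f/8 → f/7.1 → f/6.3 → f/5.6 → f/5 → f/4.5 → f/4 → f/3.5 — 2 1/3 stops wider (brighter).
Shutter speed: 2.5 → 2 → 1.6 → 1.3 → 1 — 1 1/3 stops faster (darker).
Net so far: 2/3 stop brighter. ISO: 4000 → 3200 → 2500.

ISO 2500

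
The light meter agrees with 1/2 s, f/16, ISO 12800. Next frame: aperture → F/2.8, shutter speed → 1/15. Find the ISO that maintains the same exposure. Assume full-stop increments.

ISO 3200

Aperture: f/16 → f/11 → f/8 → f/5.6 → f/4 → f/2.8 — 5 stops larger aperture (brighter).
Shutter speed: 1/2 → 1/4 → 1/8 → 1/15 — 3 stops faster (darker).
Net change so far: 2 stops brighter. Offset with the ISO: 12800 → 6400 → 3200.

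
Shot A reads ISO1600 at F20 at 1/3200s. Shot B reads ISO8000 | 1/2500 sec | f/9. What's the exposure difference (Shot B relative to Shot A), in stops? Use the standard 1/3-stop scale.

5 stops brighter

Aperture: f/20 → f/18 → f/16 → f/14 → f/13 → f/11 → f/10 → f/9 — 2 1/3 stops larger aperture (brighter).
Shutter speed: 1/3200 → 1/2500 — 1/3 stop slower (brighter).
ISO: 1600 → 2000 → 2500 → 3200 → 4000 → 5000 → 6400 → 8000 — 2 1/3 stops higher (brighter).
Net: +2 1/3 +1/3 +2 1/3 = +5 stops.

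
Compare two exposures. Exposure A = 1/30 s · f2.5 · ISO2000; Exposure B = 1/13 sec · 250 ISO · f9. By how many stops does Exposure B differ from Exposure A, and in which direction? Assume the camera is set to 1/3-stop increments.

Aperture: f/2.5 → f/2.8 → f/3.2 → f/3.5 → f/4 → f/4.5 → f/5 → f/5.6 → f/6.3 → f/7.1 → f/8 → f/9 — 3 2/3 stops smaller aperture (darker).
Shutter speed: 1/30 → 1/25 → 1/20 → 1/15 → 1/13 — 1 1/3 stops longer (brighter).
ISO: 2000 → 1600 → 1250 → 1000 → 800 → 640 → 500 → 400 → 320 → 250 — 3 stops dropped (darker).
Net: −3 2/3 +1 1/3 −3 = −5 1/3 stops.

5 1/3 stops darker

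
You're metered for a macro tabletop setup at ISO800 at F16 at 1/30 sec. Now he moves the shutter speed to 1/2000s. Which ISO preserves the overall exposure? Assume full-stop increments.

ISO 51200

Shutter speed: 1/30 → 1/60 → 1/125 → 1/250 → 1/500 → 1/1000 → 1/2000 — 6 stops faster (darker).
Need 6 stops brighter from the ISO: 800 → 1600 → 3200 → 6400 → 12800 → 25600 → 51200.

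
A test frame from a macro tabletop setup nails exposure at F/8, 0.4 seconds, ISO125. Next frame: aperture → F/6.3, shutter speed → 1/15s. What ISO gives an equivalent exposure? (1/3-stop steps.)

ISO 500

Aperture: f/8 → f/7.1 → f/6.3 — 2/3 stop opened up (brighter).
Shutter speed: 0.4 → 0.3 → 1/4 → 1/5 → 1/6 → 1/8 → 1/10 → 1/13 → 1/15 — 2 2/3 stops faster (darker).
Net change so far: 2 stops darker. Offset with the ISO: 125 → 160 → 200 → 250 → 320 → 400 → 500.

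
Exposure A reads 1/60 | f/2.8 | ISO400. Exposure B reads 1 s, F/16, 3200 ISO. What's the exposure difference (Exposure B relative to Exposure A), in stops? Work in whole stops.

Aperture: f/2.8 → f/4 → f/5.6 → f/8 → f/11 → f/16 — 5 stops narrower (darker).
Shutter speed: 1/60 → 1/30 → 1/15 → 1/8 → 1/4 → 1/2 → 1 — 6 stops slower (brighter).
ISO: 400 → 800 → 1600 → 3200 — 3 stops raised (brighter).
Net: −5 +6 +3 = +4 stops.

4 stops brighter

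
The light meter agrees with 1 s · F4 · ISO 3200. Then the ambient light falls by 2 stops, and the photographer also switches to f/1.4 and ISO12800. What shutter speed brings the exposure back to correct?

Scene light: 2 stops darker.
Aperture: f/4 → f/2.8 → f/2 → f/1.4 — 3 stops larger aperture (brighter).
ISO: 3200 → 6400 → 12800 — 2 stops higher (brighter).
Net so far: 3 stops brighter. Shutter speed: 1 → 1/2 → 1/4 → 1/8.

1/8s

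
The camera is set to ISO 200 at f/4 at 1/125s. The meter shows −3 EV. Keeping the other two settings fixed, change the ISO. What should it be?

ISO 1600

Underexposed by 3 stops → need 3 stops brighter.
ISO: 200 → 400 → 800 → 1600.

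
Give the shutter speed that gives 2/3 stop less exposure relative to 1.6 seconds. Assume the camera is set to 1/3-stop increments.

1 s

Shutter speed: 1.6 → 1.3 → 1 — 2/3 stop faster (darker).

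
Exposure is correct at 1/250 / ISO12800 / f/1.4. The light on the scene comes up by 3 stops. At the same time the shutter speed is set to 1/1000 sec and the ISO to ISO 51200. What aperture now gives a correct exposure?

f/4

Scene light: 3 stops brighter.
Shutter speed: 1/250 → 1/500 → 1/1000 — 2 stops faster (darker).
ISO: 12800 → 25600 → 51200 — 2 stops higher (brighter).
Net so far: 3 stops brighter. Aperture: f/1.4 → f/2 → f/2.8 → f/4.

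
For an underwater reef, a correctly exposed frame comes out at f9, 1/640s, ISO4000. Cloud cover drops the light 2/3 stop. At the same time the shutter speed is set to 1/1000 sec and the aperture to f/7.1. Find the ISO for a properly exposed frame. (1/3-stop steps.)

ISO 6400

Scene light: 2/3 stop darker.
Shutter speed: 1/640 → 1/800 → 1/1000 — 2/3 stop faster (darker).
Aperture: f/9 → f/8 → f/7.1 — 2/3 stop opened up (brighter).
Net so far: 2/3 stop darker. ISO: 4000 → 5000 → 6400.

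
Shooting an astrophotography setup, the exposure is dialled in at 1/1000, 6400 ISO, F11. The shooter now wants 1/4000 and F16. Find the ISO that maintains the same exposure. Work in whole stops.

ISO 51200

Shutter speed: 1/1000 → 1/2000 → 1/4000 — 2 stops shorter (darker).
Aperture: f/11 → f/16 — 1 stop smaller aperture (darker).
Net change so far: 3 stops darker. Offset with the ISO: 6400 → 12800 → 25600 → 51200.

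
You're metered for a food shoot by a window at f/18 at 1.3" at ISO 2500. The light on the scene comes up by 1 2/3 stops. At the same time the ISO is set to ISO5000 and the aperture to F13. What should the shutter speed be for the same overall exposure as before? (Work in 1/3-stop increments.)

1/10s

Scene light: 1 2/3 stops brighter.
ISO: 2500 → 3200 → 4000 → 5000 — 1 stop raised (brighter).
Aperture: f/18 → f/16 → f/14 → f/13 — 1 stop larger aperture (brighter).
Net so far: 3 2/3 stops brighter. Shutter speed: 1.3 → 1 → 0.8 → 0.6 → 0.5 → 0.4 → 0.3 → 1/4 → 1/5 → 1/6 → 1/8 → 1/10.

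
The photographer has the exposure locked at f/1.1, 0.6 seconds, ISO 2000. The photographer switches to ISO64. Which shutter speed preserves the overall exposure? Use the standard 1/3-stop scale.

ISO: 2000 → 1600 → 1250 → 1000 → 800 → 640 → 500 → 400 → 320 → 250 → 200 → 160 → 125 → 100 → 80 → 64 — 5 stops dropped (darker).
Need 5 stops brighter from the shutter speed: 0.6 → 0.8 → 1 → 1.3 → 1.6 → 2 → 2.5 → 3.2 → 4 → 5 → 6 → 8 → 10 → 13 → 15 → 20.

20 s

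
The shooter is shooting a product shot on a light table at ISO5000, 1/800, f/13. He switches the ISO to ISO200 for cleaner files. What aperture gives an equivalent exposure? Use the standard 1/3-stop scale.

f/2.5

ISO: 5000 → 4000 → 3200 → 2500 → 2000 → 1600 → 1250 → 1000 → 800 → 640 → 500 → 400 → 320 → 250 → 200 — 4 2/3 stops dropped (darker).
Need 4 2/3 stops brighter from the aperture: f/13 → f/11 → f/10 → f/9 → f/8 → f/7.1 → f/6.3 → f/5.6 → f/5 → f/4.5 → f/4 → f/3.5 → f/3.2 → f/2.8 → f/2.5.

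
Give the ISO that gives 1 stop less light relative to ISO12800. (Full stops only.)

ISO 6400

ISO: 12800 → 6400 — 1 stop dropped (darker).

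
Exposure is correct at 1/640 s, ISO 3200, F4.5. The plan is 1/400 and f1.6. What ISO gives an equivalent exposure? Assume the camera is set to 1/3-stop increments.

ISO 250

Shutter speed: 1/640 → 1/500 → 1/400 — 2/3 stop longer (brighter).
Aperture: f/4.5 → f/4 → f/3.5 → f/3.2 → f/2.8 → f/2.5 → f/2.2 → f/2 → f/1.8 → f/1.6 — 3 stops larger aperture (brighter).
Net change so far: 3 2/3 stops brighter. Offset with the ISO: 3200 → 2500 → 2000 → 1600 → 1250 → 1000 → 800 → 640 → 500 → 400 → 320 → 250.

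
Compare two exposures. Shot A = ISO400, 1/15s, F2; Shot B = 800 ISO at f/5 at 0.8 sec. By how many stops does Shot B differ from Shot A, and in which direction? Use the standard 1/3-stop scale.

Aperture: f/2 → f/2.2 → f/2.5 → f/2.8 → f/3.2 → f/3.5 → f/4 → f/4.5 → f/5 — 2 2/3 stops narrower (darker).
Shutter speed: 1/15 → 1/13 → 1/10 → 1/8 → 1/6 → 1/5 → 1/4 → 0.3 → 0.4 → 0.5 → 0.6 → 0.8 — 3 2/3 stops longer (brighter).
ISO: 400 → 500 → 640 → 800 — 1 stop higher (brighter).
Net: −2 2/3 +3 2/3 +1 = +2 stops.

2 stops brighter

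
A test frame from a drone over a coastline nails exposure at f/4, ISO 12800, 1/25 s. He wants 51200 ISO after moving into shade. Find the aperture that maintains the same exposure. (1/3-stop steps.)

ISO: 12800 → 16000 → 20000 → 25600 → 32000 → 40000 → 51200 — 2 stops raised (brighter).
Need 2 stops darker from the aperture: f/4 → f/4.5 → f/5 → f/5.6 → f/6.3 → f/7.1 → f/8.

f/8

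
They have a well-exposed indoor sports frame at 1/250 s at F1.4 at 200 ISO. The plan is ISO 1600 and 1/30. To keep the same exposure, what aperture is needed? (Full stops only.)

ISO: 200 → 400 → 800 → 1600 — 3 stops higher (brighter).
Shutter speed: 1/250 → 1/125 → 1/60 → 1/30 — 3 stops slower (brighter).
Net change so far: 6 stops brighter. Offset with the aperture: f/1.4 → f/2 → f/2.8 → f/4 → f/5.6 → f/8 → f/11.

f/11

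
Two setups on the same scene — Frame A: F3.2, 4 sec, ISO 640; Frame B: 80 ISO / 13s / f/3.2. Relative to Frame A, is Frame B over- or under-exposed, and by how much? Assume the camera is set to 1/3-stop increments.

1 1/3 stops darker

Aperture: unchanged.
Shutter speed: 4 → 5 → 6 → 8 → 10 → 13 — 1 2/3 stops slower (brighter).
ISO: 640 → 500 → 400 → 320 → 250 → 200 → 160 → 125 → 100 → 80 — 3 stops lower (darker).
Net: +1 2/3 −3 = −1 1/3 stops.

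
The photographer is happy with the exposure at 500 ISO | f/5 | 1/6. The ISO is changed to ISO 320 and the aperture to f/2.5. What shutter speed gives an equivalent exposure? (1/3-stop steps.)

ISO: 500 → 400 → 320 — 2/3 stop lower (darker).
Aperture: f/5 → f/4.5 → f/4 → f/3.5 → f/3.2 → f/2.8 → f/2.5 — 2 stops opened up (brighter).
Net change so far: 1 1/3 stops brighter. Offset with the shutter speed: 1/6 → 1/8 → 1/10 → 1/13 → 1/15.

1/15s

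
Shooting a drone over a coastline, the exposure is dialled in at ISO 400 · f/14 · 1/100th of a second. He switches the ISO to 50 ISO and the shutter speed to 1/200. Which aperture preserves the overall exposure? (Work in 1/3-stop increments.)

ISO: 400 → 320 → 250 → 200 → 160 → 125 → 100 → 80 → 64 → 50 — 3 stops dropped (darker).
Shutter speed: 1/100 → 1/125 → 1/160 → 1/200 — 1 stop shorter (darker).
Net change so far: 4 stops darker. Offset with the aperture: f/14 → f/13 → f/11 → f/10 → f/9 → f/8 → f/7.1 → f/6.3 → f/5.6 → f/5 → f/4.5 → f/4 → f/3.5.

f/3.5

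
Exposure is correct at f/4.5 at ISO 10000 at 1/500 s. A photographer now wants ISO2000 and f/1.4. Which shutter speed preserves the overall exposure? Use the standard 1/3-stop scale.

ISO: 10000 → 8000 → 6400 → 5000 → 4000 → 3200 → 2500 → 2000 — 2 1/3 stops lower (darker).
Aperture: f/4.5 → f/4 → f/3.5 → f/3.2 → f/2.8 → f/2.5 → f/2.2 → f/2 → f/1.8 → f/1.6 → f/1.4 — 3 1/3 stops larger aperture (brighter).
Net change so far: 1 stop brighter. Offset with the shutter speed: 1/500 → 1/640 → 1/800 → 1/1000.

1/1000s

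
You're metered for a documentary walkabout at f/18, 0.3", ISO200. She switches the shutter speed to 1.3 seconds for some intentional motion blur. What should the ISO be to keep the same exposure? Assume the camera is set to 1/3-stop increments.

ISO 50

Shutter speed: 0.3 → 0.4 → 0.5 → 0.6 → 0.8 → 1 → 1.3 — 2 stops slower (brighter).
Need 2 stops darker from the ISO: 200 → 160 → 125 → 100 → 80 → 64 → 50.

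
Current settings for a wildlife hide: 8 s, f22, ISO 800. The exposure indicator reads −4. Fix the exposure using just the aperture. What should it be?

Underexposed by 4 stops → need 4 stops brighter.
Aperture: f/22 → f/16 → f/11 → f/8 → f/5.6.

f/5.6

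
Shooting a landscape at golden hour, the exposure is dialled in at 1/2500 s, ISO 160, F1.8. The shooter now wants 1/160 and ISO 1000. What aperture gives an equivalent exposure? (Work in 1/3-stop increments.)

Shutter speed: 1/2500 → 1/2000 → 1/1600 → 1/1250 → 1/1000 → 1/800 → 1/640 → 1/500 → 1/400 → 1/320 → 1/250 → 1/200 → 1/160 — 4 stops longer (brighter).
ISO: 160 → 200 → 250 → 320 → 400 → 500 → 640 → 800 → 1000 — 2 2/3 stops raised (brighter).
Net change so far: 6 2/3 stops brighter. Offset with the aperture: f/1.8 → f/2 → f/2.2 → f/2.5 → f/2.8 → f/3.2 → f/3.5 → f/4 → f/4.5 → f/5 → f/5.6 → f/6.3 → f/7.1 → f/8 → f/9 → f/10 → f/11 → f/13 → f/14 → f/16 → f/18.

f/18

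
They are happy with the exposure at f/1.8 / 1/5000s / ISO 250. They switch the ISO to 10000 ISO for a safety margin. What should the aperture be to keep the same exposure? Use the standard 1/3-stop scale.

ISO: 250 → 320 → 400 → 500 → 640 → 800 → 1000 → 1250 → 1600 → 2000 → 2500 → 3200 → 4000 → 5000 → 6400 → 8000 → 10000 — 5 1/3 stops raised (brighter).
Need 5 1/3 stops darker from the aperture: f/1.8 → f/2 → f/2.2 → f/2.5 → f/2.8 → f/3.2 → f/3.5 → f/4 → f/4.5 → f/5 → f/5.6 → f/6.3 → f/7.1 → f/8 → f/9 → f/10 → f/11.

f/11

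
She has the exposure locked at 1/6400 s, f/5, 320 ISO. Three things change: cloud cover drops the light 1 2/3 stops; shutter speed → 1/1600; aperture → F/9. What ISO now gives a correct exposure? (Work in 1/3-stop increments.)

ISO 800

Scene light: 1 2/3 stops darker.
Shutter speed: 1/6400 → 1/5000 → 1/4000 → 1/3200 → 1/2500 → 1/2000 → 1/1600 — 2 stops slower (brighter).
Aperture: f/5 → f/5.6 → f/6.3 → f/7.1 → f/8 → f/9 — 1 2/3 stops smaller aperture (darker).
Net so far: 1 1/3 stops darker. ISO: 320 → 400 → 500 → 640 → 800.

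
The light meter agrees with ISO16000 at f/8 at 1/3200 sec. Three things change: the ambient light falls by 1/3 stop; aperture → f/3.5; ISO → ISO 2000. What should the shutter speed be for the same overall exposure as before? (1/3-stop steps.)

Scene light: 1/3 stop darker.
Aperture: f/8 → f/7.1 → f/6.3 → f/5.6 → f/5 → f/4.5 → f/4 → f/3.5 — 2 1/3 stops larger aperture (brighter).
ISO: 16000 → 12800 → 10000 → 8000 → 6400 → 5000 → 4000 → 3200 → 2500 → 2000 — 3 stops lower (darker).
Net so far: 1 stop darker. Shutter speed: 1/3200 → 1/2500 → 1/2000 → 1/1600.

1/1600s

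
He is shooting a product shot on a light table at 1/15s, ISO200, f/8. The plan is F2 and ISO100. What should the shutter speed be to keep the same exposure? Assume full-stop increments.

1/125s

Aperture: f/8 → f/5.6 → f/4 → f/2.8 → f/2 — 4 stops opened up (brighter).
ISO: 200 → 100 — 1 stop lower (darker).
Net change so far: 3 stops brighter. Offset with the shutter speed: 1/15 → 1/30 → 1/60 → 1/125.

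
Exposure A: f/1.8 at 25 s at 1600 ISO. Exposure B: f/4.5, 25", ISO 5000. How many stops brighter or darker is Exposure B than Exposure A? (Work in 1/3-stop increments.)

Aperture: f/1.8 → f/2 → f/2.2 → f/2.5 → f/2.8 → f/3.2 → f/3.5 → f/4 → f/4.5 — 2 2/3 stops narrower (darker).
Shutter speed: unchanged.
ISO: 1600 → 2000 → 2500 → 3200 → 4000 → 5000 — 1 2/3 stops higher (brighter).
Net: −2 2/3 +1 2/3 = −1 stop.

1 stop darker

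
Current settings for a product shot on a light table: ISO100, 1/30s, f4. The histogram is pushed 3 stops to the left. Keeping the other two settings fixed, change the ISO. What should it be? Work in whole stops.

ISO 800

Underexposed by 3 stops → need 3 stops brighter.
ISO: 100 → 200 → 400 → 800.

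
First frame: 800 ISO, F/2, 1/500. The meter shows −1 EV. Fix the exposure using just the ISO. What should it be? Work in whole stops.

ISO 1600

Underexposed by 1 stop → need 1 stop brighter.
ISO: 800 → 1600.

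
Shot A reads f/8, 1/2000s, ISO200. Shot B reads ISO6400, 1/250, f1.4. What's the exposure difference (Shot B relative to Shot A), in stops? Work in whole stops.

Aperture: f/8 → f/5.6 → f/4 → f/2.8 → f/2 → f/1.4 — 5 stops larger aperture (brighter).
Shutter speed: 1/2000 → 1/1000 → 1/500 → 1/250 — 3 stops slower (brighter).
ISO: 200 → 400 → 800 → 1600 → 3200 → 6400 — 5 stops raised (brighter).
Net: +5 +3 +5 = +13 stops.

13 stops brighter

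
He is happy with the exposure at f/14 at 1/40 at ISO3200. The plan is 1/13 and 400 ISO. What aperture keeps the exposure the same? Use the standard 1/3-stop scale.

f/9

Shutter speed: 1/40 → 1/30 → 1/25 → 1/20 → 1/15 → 1/13 — 1 2/3 stops slower (brighter).
ISO: 3200 → 2500 → 2000 → 1600 → 1250 → 1000 → 800 → 640 → 500 → 400 — 3 stops lower (darker).
Net change so far: 1 1/3 stops darker. Offset with the aperture: f/14 → f/13 → f/11 → f/10 → f/9.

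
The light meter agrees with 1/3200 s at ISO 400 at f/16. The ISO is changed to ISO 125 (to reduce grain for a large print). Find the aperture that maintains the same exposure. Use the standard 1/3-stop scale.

f/9

ISO: 400 → 320 → 250 → 200 → 160 → 125 — 1 2/3 stops lower (darker).
Need 1 2/3 stops brighter from the aperture: f/16 → f/14 → f/13 → f/11 → f/10 → f/9.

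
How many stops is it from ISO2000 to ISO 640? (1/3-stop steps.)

1 2/3 stops

2000 → 1600 → 1250 → 1000 → 800 → 640 — count the steps: 5 third-stops = 1 2/3 stops.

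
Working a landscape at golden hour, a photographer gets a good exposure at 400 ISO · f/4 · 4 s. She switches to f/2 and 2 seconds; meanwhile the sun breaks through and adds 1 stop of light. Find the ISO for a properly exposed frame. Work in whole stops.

ISO 100

Scene light: 1 stop brighter.
Aperture: f/4 → f/2.8 → f/2 — 2 stops larger aperture (brighter).
Shutter speed: 4 → 2 — 1 stop shorter (darker).
Net so far: 2 stops brighter. ISO: 400 → 200 → 100.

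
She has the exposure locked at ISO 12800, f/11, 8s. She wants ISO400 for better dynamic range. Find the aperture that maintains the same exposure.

f/2

ISO: 12800 → 6400 → 3200 → 1600 → 800 → 400 — 5 stops dropped (darker).
Need 5 stops brighter from the aperture: f/11 → f/8 → f/5.6 → f/4 → f/2.8 → f/2.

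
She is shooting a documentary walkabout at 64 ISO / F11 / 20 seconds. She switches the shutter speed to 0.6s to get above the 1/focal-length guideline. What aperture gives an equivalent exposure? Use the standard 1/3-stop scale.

f/2

Shutter speed: 20 → 15 → 13 → 10 → 8 → 6 → 5 → 4 → 3.2 → 2.5 → 2 → 1.6 → 1.3 → 1 → 0.8 → 0.6 — 5 stops faster (darker).
Need 5 stops brighter from the aperture: f/11 → f/10 → f/9 → f/8 → f/7.1 → f/6.3 → f/5.6 → f/5 → f/4.5 → f/4 → f/3.5 → f/3.2 → f/2.8 → f/2.5 → f/2.2 → f/2.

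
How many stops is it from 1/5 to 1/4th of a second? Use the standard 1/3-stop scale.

1/3 stop

1/5 → 1/4 — count the steps: 1 third-stops = 1/3 stop.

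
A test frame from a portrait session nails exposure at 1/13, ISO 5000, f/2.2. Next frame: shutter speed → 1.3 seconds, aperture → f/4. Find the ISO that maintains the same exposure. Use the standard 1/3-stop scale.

ISO 1000

Shutter speed: 1/13 → 1/10 → 1/8 → 1/6 → 1/5 → 1/4 → 0.3 → 0.4 → 0.5 → 0.6 → 0.8 → 1 → 1.3 — 4 stops slower (brighter).
Aperture: f/2.2 → f/2.5 → f/2.8 → f/3.2 → f/3.5 → f/4 — 1 2/3 stops narrower (darker).
Net change so far: 2 1/3 stops brighter. Offset with the ISO: 5000 → 4000 → 3200 → 2500 → 2000 → 1600 → 1250 → 1000.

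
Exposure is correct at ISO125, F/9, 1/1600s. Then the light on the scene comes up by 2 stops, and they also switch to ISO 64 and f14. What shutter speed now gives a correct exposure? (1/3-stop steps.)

Scene light: 2 stops brighter.
ISO: 125 → 100 → 80 → 64 — 1 stop dropped (darker).
Aperture: f/9 → f/10 → f/11 → f/13 → f/14 — 1 1/3 stops smaller aperture (darker).
Net so far: 1/3 stop darker. Shutter speed: 1/1600 → 1/1250.

1/1250s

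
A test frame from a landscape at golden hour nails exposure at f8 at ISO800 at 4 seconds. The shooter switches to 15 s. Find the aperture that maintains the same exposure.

Shutter speed: 4 → 8 → 15 — 2 stops longer (brighter).
Need 2 stops darker from the aperture: f/8 → f/11 → f/16.

f/16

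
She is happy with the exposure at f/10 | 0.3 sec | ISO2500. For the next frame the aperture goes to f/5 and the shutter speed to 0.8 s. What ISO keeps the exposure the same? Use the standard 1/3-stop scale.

Aperture: f/10 → f/9 → f/8 → f/7.1 → f/6.3 → f/5.6 → f/5 — 2 stops opened up (brighter).
Shutter speed: 0.3 → 0.4 → 0.5 → 0.6 → 0.8 — 1 1/3 stops slower (brighter).
Net change so far: 3 1/3 stops brighter. Offset with the ISO: 2500 → 2000 → 1600 → 1250 → 1000 → 800 → 640 → 500 → 400 → 320 → 250.

ISO 250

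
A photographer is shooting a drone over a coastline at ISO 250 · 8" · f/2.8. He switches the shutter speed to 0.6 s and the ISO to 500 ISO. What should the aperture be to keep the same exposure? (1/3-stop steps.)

Shutter speed: 8 → 6 → 5 → 4 → 3.2 → 2.5 → 2 → 1.6 → 1.3 → 1 → 0.8 → 0.6 — 3 2/3 stops faster (darker).
ISO: 250 → 320 → 400 → 500 — 1 stop higher (brighter).
Net change so far: 2 2/3 stops darker. Offset with the aperture: f/2.8 → f/2.5 → f/2.2 → f/2 → f/1.8 → f/1.6 → f/1.4 → f/1.2 → f/1.1.

f/1.1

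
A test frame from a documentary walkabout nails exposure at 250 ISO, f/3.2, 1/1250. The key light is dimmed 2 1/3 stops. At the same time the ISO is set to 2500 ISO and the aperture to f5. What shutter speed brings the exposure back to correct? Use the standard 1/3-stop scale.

1/1000s

Scene light: 2 1/3 stops darker.
ISO: 250 → 320 → 400 → 500 → 640 → 800 → 1000 → 1250 → 1600 → 2000 → 2500 — 3 1/3 stops raised (brighter).
Aperture: f/3.2 → f/3.5 → f/4 → f/4.5 → f/5 — 1 1/3 stops narrower (darker).
Net so far: 1/3 stop darker. Shutter speed: 1/1250 → 1/1000.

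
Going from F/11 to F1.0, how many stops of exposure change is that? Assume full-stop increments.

f/11 → f/8 → f/5.6 → f/4 → f/2.8 → f/2 → f/1.4 → f/1.0 — count the steps: 7 stops.

7 stops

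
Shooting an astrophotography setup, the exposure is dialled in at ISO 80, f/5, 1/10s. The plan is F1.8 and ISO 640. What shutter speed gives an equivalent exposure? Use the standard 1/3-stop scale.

Aperture: f/5 → f/4.5 → f/4 → f/3.5 → f/3.2 → f/2.8 → f/2.5 → f/2.2 → f/2 → f/1.8 — 3 stops opened up (brighter).
ISO: 80 → 100 → 125 → 160 → 200 → 250 → 320 → 400 → 500 → 640 — 3 stops higher (brighter).
Net change so far: 6 stops brighter. Offset with the shutter speed: 1/10 → 1/13 → 1/15 → 1/20 → 1/25 → 1/30 → 1/40 → 1/50 → 1/60 → 1/80 → 1/100 → 1/125 → 1/160 → 1/200 → 1/250 → 1/320 → 1/400 → 1/500 → 1/640.

1/640s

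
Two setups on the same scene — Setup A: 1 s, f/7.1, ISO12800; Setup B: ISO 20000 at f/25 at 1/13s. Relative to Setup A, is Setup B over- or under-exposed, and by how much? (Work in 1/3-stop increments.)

Aperture: f/7.1 → f/8 → f/9 → f/10 → f/11 → f/13 → f/14 → f/16 → f/18 → f/20 → f/22 → f/25 — 3 2/3 stops stopped down (darker).
Shutter speed: 1 → 0.8 → 0.6 → 0.5 → 0.4 → 0.3 → 1/4 → 1/5 → 1/6 → 1/8 → 1/10 → 1/13 — 3 2/3 stops faster (darker).
ISO: 12800 → 16000 → 20000 — 2/3 stop raised (brighter).
Net: −3 2/3 −3 2/3 +2/3 = −6 2/3 stops.

6 2/3 stops darker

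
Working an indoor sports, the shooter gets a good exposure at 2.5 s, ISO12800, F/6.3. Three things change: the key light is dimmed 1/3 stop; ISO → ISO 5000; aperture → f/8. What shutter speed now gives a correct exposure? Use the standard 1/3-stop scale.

13 s

Scene light: 1/3 stop darker.
ISO: 12800 → 10000 → 8000 → 6400 → 5000 — 1 1/3 stops lower (darker).
Aperture: f/6.3 → f/7.1 → f/8 — 2/3 stop stopped down (darker).
Net so far: 2 1/3 stops darker. Shutter speed: 2.5 → 3.2 → 4 → 5 → 6 → 8 → 10 → 13.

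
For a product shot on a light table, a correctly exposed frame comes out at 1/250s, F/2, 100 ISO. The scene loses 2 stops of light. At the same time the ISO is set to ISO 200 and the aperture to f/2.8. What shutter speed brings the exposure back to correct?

Scene light: 2 stops darker.
ISO: 100 → 200 — 1 stop raised (brighter).
Aperture: f/2 → f/2.8 — 1 stop smaller aperture (darker).
Net so far: 2 stops darker. Shutter speed: 1/250 → 1/125 → 1/60.

1/60s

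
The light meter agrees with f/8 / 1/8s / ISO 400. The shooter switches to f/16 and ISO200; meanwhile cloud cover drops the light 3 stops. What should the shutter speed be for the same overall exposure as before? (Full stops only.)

Scene light: 3 stops darker.
Aperture: f/8 → f/11 → f/16 — 2 stops narrower (darker).
ISO: 400 → 200 — 1 stop dropped (darker).
Net so far: 6 stops darker. Shutter speed: 1/8 → 1/4 → 1/2 → 1 → 2 → 4 → 8.

8 s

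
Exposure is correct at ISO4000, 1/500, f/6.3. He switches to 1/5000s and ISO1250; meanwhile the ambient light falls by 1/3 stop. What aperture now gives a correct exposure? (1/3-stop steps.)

Scene light: 1/3 stop darker.
Shutter speed: 1/500 → 1/640 → 1/800 → 1/1000 → 1/1250 → 1/1600 → 1/2000 → 1/2500 → 1/3200 → 1/4000 → 1/5000 — 3 1/3 stops shorter (darker).
ISO: 4000 → 3200 → 2500 → 2000 → 1600 → 1250 — 1 2/3 stops lower (darker).
Net so far: 5 1/3 stops darker. Aperture: f/6.3 → f/5.6 → f/5 → f/4.5 → f/4 → f/3.5 → f/3.2 → f/2.8 → f/2.5 → f/2.2 → f/2 → f/1.8 → f/1.6 → f/1.4 → f/1.2 → f/1.1 → f/1.0.

f/1.0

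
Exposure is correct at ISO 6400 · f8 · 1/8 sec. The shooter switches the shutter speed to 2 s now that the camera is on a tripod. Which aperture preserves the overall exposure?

f/32

Shutter speed: 1/8 → 1/4 → 1/2 → 1 → 2 — 4 stops longer (brighter).
Need 4 stops darker from the aperture: f/8 → f/11 → f/16 → f/22 → f/32.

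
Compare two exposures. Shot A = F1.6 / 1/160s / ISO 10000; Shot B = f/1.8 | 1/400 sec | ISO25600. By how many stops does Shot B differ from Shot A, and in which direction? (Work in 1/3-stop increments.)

Aperture: f/1.6 → f/1.8 — 1/3 stop smaller aperture (darker).
Shutter speed: 1/160 → 1/200 → 1/250 → 1/320 → 1/400 — 1 1/3 stops faster (darker).
ISO: 10000 → 12800 → 16000 → 20000 → 25600 — 1 1/3 stops higher (brighter).
Net: −1/3 −1 1/3 +1 1/3 = −1/3 stops.

1/3 stop darker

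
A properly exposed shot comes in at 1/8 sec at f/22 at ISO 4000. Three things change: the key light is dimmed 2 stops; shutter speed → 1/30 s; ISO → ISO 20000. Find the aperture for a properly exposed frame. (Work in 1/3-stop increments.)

f/13

Scene light: 2 stops darker.
Shutter speed: 1/8 → 1/10 → 1/13 → 1/15 → 1/20 → 1/25 → 1/30 — 2 stops faster (darker).
ISO: 4000 → 5000 → 6400 → 8000 → 10000 → 12800 → 16000 → 20000 — 2 1/3 stops higher (brighter).
Net so far: 1 2/3 stops darker. Aperture: f/22 → f/20 → f/18 → f/16 → f/14 → f/13.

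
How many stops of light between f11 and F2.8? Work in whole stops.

f/11 → f/8 → f/5.6 → f/4 → f/2.8 — count the steps: 4 stops.

4 stops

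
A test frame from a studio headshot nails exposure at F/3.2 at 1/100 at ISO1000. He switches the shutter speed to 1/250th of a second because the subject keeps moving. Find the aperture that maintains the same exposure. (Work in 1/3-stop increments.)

Shutter speed: 1/100 → 1/125 → 1/160 → 1/200 → 1/250 — 1 1/3 stops shorter (darker).
Need 1 1/3 stops brighter from the aperture: f/3.2 → f/2.8 → f/2.5 → f/2.2 → f/2.

f/2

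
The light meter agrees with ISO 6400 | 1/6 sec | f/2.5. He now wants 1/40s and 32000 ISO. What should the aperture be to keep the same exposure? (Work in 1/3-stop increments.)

f/2.2

Shutter speed: 1/6 → 1/8 → 1/10 → 1/13 → 1/15 → 1/20 → 1/25 → 1/30 → 1/40 — 2 2/3 stops faster (darker).
ISO: 6400 → 8000 → 10000 → 12800 → 16000 → 20000 → 25600 → 32000 — 2 1/3 stops raised (brighter).
Net change so far: 1/3 stop darker. Offset with the aperture: f/2.5 → f/2.2.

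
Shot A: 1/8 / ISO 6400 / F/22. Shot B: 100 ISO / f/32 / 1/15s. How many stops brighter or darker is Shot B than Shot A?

8 stops darker

Aperture: f/22 → f/32 — 1 stop narrower (darker).
Shutter speed: 1/8 → 1/15 — 1 stop shorter (darker).
ISO: 6400 → 3200 → 1600 → 800 → 400 → 200 → 100 — 6 stops dropped (darker).
Net: −1 −1 −6 = −8 stops.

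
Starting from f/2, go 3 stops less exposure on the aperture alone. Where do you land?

Aperture: f/2 → f/2.8 → f/4 → f/5.6 — 3 stops smaller aperture (darker).

f/5.6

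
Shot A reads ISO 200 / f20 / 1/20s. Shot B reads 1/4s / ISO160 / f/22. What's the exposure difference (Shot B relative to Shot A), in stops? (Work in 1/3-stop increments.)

1 2/3 stops brighter

Aperture: f/20 → f/22 — 1/3 stop stopped down (darker).
Shutter speed: 1/20 → 1/15 → 1/13 → 1/10 → 1/8 → 1/6 → 1/5 → 1/4 — 2 1/3 stops slower (brighter).
ISO: 200 → 160 — 1/3 stop lower (darker).
Net: −1/3 +2 1/3 −1/3 = +1 2/3 stops.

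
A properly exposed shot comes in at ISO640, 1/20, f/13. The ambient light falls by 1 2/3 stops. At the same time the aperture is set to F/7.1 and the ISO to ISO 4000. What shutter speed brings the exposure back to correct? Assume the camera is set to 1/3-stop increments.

Scene light: 1 2/3 stops darker.
Aperture: f/13 → f/11 → f/10 → f/9 → f/8 → f/7.1 — 1 2/3 stops opened up (brighter).
ISO: 640 → 800 → 1000 → 1250 → 1600 → 2000 → 2500 → 3200 → 4000 — 2 2/3 stops higher (brighter).
Net so far: 2 2/3 stops brighter. Shutter speed: 1/20 → 1/25 → 1/30 → 1/40 → 1/50 → 1/60 → 1/80 → 1/100 → 1/125.

1/125s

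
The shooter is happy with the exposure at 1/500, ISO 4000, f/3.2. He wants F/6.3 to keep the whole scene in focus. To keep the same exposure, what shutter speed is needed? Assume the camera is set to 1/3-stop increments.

Aperture: f/3.2 → f/3.5 → f/4 → f/4.5 → f/5 → f/5.6 → f/6.3 — 2 stops smaller aperture (darker).
Need 2 stops brighter from the shutter speed: 1/500 → 1/400 → 1/320 → 1/250 → 1/200 → 1/160 → 1/125.

1/125s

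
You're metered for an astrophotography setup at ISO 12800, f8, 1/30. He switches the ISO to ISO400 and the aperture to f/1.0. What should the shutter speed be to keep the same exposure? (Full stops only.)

1/60s

ISO: 12800 → 6400 → 3200 → 1600 → 800 → 400 — 5 stops dropped (darker).
Aperture: f/8 → f/5.6 → f/4 → f/2.8 → f/2 → f/1.4 → f/1.0 — 6 stops opened up (brighter).
Net change so far: 1 stop brighter. Offset with the shutter speed: 1/30 → 1/60.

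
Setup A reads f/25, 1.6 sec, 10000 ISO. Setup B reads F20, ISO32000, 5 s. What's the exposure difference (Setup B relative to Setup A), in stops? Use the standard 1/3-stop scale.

Aperture: f/25 → f/22 → f/20 — 2/3 stop opened up (brighter).
Shutter speed: 1.6 → 2 → 2.5 → 3.2 → 4 → 5 — 1 2/3 stops longer (brighter).
ISO: 10000 → 12800 → 16000 → 20000 → 25600 → 32000 — 1 2/3 stops higher (brighter).
Net: +2/3 +1 2/3 +1 2/3 = +4 stops.

4 stops brighter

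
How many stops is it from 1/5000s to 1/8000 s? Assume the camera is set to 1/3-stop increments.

2/3 stop

1/5000 → 1/6400 → 1/8000 — count the steps: 2 third-stops = 2/3 stop.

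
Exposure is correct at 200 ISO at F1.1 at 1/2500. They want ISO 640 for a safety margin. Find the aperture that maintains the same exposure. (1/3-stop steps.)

ISO: 200 → 250 → 320 → 400 → 500 → 640 — 1 2/3 stops higher (brighter).
Need 1 2/3 stops darker from the aperture: f/1.1 → f/1.2 → f/1.4 → f/1.6 → f/1.8 → f/2.

f/2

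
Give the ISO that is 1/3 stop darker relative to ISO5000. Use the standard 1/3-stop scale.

ISO 4000

ISO: 5000 → 4000 — 1/3 stop dropped (darker).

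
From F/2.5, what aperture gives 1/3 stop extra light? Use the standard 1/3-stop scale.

f/2.2

Aperture: f/2.5 → f/2.2 — 1/3 stop opened up (brighter).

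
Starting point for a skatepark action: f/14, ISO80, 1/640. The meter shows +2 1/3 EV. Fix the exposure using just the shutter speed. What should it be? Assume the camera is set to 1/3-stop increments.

Overexposed by 2 1/3 stops → need 2 1/3 stops darker.
Shutter speed: 1/640 → 1/800 → 1/1000 → 1/1250 → 1/1600 → 1/2000 → 1/2500 → 1/3200.

1/3200s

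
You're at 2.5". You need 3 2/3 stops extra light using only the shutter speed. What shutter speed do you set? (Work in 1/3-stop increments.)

Shutter speed: 2.5 → 3.2 → 4 → 5 → 6 → 8 → 10 → 13 → 15 → 20 → 25 → 30 — 3 2/3 stops slower (brighter).

30 s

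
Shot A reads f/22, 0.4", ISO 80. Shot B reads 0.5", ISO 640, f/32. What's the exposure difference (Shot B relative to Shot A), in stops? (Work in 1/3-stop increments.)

Aperture: f/22 → f/25 → f/29 → f/32 — 1 stop narrower (darker).
Shutter speed: 0.4 → 0.5 — 1/3 stop longer (brighter).
ISO: 80 → 100 → 125 → 160 → 200 → 250 → 320 → 400 → 500 → 640 — 3 stops higher (brighter).
Net: −1 +1/3 +3 = +2 1/3 stops.

2 1/3 stops brighter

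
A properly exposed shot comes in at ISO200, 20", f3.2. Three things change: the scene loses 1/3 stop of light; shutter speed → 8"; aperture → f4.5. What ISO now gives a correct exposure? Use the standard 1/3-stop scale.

ISO 1250

Scene light: 1/3 stop darker.
Shutter speed: 20 → 15 → 13 → 10 → 8 — 1 1/3 stops shorter (darker).
Aperture: f/3.2 → f/3.5 → f/4 → f/4.5 — 1 stop stopped down (darker).
Net so far: 2 2/3 stops darker. ISO: 200 → 250 → 320 → 400 → 500 → 640 → 800 → 1000 → 1250.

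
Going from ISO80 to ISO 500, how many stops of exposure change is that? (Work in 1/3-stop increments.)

2 2/3 stops

80 → 100 → 125 → 160 → 200 → 250 → 320 → 400 → 500 — count the steps: 8 third-stops = 2 2/3 stops.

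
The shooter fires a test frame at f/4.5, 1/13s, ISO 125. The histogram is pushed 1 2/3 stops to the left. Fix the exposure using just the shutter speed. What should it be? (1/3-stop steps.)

Underexposed by 1 2/3 stops → need 1 2/3 stops brighter.
Shutter speed: 1/13 → 1/10 → 1/8 → 1/6 → 1/5 → 1/4.

1/4s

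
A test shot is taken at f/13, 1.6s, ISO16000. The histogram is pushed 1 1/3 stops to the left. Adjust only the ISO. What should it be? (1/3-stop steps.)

Underexposed by 1 1/3 stops → need 1 1/3 stops brighter.
ISO: 16000 → 20000 → 25600 → 32000 → 40000.

ISO 40000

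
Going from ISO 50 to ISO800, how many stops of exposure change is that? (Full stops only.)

4 stops

50 → 100 → 200 → 400 → 800 — count the steps: 4 stops.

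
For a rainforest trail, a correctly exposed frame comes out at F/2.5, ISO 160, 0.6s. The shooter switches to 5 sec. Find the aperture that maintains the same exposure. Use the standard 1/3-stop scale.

Shutter speed: 0.6 → 0.8 → 1 → 1.3 → 1.6 → 2 → 2.5 → 3.2 → 4 → 5 — 3 stops longer (brighter).
Need 3 stops darker from the aperture: f/2.5 → f/2.8 → f/3.2 → f/3.5 → f/4 → f/4.5 → f/5 → f/5.6 → f/6.3 → f/7.1.

f/7.1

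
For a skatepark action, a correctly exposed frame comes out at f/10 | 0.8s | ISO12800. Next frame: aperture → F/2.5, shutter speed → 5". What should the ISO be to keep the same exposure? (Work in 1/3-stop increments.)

ISO 125

Aperture: f/10 → f/9 → f/8 → f/7.1 → f/6.3 → f/5.6 → f/5 → f/4.5 → f/4 → f/3.5 → f/3.2 → f/2.8 → f/2.5 — 4 stops opened up (brighter).
Shutter speed: 0.8 → 1 → 1.3 → 1.6 → 2 → 2.5 → 3.2 → 4 → 5 — 2 2/3 stops slower (brighter).
Net change so far: 6 2/3 stops brighter. Offset with the ISO: 12800 → 10000 → 8000 → 6400 → 5000 → 4000 → 3200 → 2500 → 2000 → 1600 → 1250 → 1000 → 800 → 640 → 500 → 400 → 320 → 250 → 200 → 160 → 125.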